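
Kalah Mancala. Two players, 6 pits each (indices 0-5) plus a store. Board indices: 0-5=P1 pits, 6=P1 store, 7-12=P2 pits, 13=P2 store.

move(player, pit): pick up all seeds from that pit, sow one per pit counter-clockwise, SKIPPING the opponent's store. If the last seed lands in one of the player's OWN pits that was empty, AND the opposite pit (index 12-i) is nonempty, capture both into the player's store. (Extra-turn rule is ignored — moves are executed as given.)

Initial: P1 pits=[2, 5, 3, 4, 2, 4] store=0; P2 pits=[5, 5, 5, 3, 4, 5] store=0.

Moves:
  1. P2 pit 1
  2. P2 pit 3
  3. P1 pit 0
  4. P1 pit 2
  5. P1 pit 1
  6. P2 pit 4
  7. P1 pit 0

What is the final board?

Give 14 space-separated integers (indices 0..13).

Answer: 0 2 2 8 4 6 2 6 0 6 0 0 8 3

Derivation:
Move 1: P2 pit1 -> P1=[2,5,3,4,2,4](0) P2=[5,0,6,4,5,6](1)
Move 2: P2 pit3 -> P1=[3,5,3,4,2,4](0) P2=[5,0,6,0,6,7](2)
Move 3: P1 pit0 -> P1=[0,6,4,5,2,4](0) P2=[5,0,6,0,6,7](2)
Move 4: P1 pit2 -> P1=[0,6,0,6,3,5](1) P2=[5,0,6,0,6,7](2)
Move 5: P1 pit1 -> P1=[0,0,1,7,4,6](2) P2=[6,0,6,0,6,7](2)
Move 6: P2 pit4 -> P1=[1,1,2,8,4,6](2) P2=[6,0,6,0,0,8](3)
Move 7: P1 pit0 -> P1=[0,2,2,8,4,6](2) P2=[6,0,6,0,0,8](3)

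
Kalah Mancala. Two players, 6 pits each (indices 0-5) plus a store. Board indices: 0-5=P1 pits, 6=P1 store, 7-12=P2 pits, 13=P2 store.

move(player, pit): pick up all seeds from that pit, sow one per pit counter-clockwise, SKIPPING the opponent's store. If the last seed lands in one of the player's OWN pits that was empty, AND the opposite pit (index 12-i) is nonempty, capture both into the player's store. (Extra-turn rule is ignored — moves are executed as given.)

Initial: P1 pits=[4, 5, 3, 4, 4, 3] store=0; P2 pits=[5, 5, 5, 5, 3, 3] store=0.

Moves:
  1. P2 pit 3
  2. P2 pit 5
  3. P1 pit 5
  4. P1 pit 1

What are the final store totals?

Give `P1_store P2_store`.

Answer: 2 2

Derivation:
Move 1: P2 pit3 -> P1=[5,6,3,4,4,3](0) P2=[5,5,5,0,4,4](1)
Move 2: P2 pit5 -> P1=[6,7,4,4,4,3](0) P2=[5,5,5,0,4,0](2)
Move 3: P1 pit5 -> P1=[6,7,4,4,4,0](1) P2=[6,6,5,0,4,0](2)
Move 4: P1 pit1 -> P1=[6,0,5,5,5,1](2) P2=[7,7,5,0,4,0](2)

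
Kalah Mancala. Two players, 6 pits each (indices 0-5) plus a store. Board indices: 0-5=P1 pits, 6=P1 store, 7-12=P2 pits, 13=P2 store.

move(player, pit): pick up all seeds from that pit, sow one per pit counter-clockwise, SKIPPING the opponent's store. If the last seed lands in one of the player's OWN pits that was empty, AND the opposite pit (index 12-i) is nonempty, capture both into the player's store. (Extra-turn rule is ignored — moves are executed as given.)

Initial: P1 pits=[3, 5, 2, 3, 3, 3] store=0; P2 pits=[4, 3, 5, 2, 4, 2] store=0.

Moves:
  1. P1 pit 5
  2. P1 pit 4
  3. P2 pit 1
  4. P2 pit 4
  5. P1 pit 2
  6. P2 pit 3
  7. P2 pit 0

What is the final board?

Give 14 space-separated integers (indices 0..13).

Answer: 4 6 0 4 1 2 2 0 1 7 1 2 6 3

Derivation:
Move 1: P1 pit5 -> P1=[3,5,2,3,3,0](1) P2=[5,4,5,2,4,2](0)
Move 2: P1 pit4 -> P1=[3,5,2,3,0,1](2) P2=[6,4,5,2,4,2](0)
Move 3: P2 pit1 -> P1=[3,5,2,3,0,1](2) P2=[6,0,6,3,5,3](0)
Move 4: P2 pit4 -> P1=[4,6,3,3,0,1](2) P2=[6,0,6,3,0,4](1)
Move 5: P1 pit2 -> P1=[4,6,0,4,1,2](2) P2=[6,0,6,3,0,4](1)
Move 6: P2 pit3 -> P1=[4,6,0,4,1,2](2) P2=[6,0,6,0,1,5](2)
Move 7: P2 pit0 -> P1=[4,6,0,4,1,2](2) P2=[0,1,7,1,2,6](3)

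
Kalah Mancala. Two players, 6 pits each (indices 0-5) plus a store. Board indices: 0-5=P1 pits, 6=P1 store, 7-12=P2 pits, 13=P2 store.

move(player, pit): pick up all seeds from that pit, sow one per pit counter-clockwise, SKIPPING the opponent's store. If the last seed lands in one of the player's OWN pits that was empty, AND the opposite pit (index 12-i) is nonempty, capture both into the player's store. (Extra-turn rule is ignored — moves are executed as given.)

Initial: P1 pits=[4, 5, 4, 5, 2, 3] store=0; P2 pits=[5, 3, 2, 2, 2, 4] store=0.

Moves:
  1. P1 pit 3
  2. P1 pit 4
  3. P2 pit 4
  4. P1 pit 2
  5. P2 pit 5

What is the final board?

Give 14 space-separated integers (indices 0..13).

Answer: 5 6 1 2 1 6 3 7 4 2 2 0 0 2

Derivation:
Move 1: P1 pit3 -> P1=[4,5,4,0,3,4](1) P2=[6,4,2,2,2,4](0)
Move 2: P1 pit4 -> P1=[4,5,4,0,0,5](2) P2=[7,4,2,2,2,4](0)
Move 3: P2 pit4 -> P1=[4,5,4,0,0,5](2) P2=[7,4,2,2,0,5](1)
Move 4: P1 pit2 -> P1=[4,5,0,1,1,6](3) P2=[7,4,2,2,0,5](1)
Move 5: P2 pit5 -> P1=[5,6,1,2,1,6](3) P2=[7,4,2,2,0,0](2)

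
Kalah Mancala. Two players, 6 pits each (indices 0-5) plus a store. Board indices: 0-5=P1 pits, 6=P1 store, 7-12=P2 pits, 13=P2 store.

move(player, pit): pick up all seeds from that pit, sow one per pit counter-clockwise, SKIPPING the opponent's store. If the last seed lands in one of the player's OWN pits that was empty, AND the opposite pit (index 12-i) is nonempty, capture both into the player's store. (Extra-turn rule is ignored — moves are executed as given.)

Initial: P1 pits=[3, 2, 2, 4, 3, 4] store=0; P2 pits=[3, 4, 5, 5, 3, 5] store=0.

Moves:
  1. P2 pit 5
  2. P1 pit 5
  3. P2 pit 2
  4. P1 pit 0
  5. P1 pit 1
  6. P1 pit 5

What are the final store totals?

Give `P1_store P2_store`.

Move 1: P2 pit5 -> P1=[4,3,3,5,3,4](0) P2=[3,4,5,5,3,0](1)
Move 2: P1 pit5 -> P1=[4,3,3,5,3,0](1) P2=[4,5,6,5,3,0](1)
Move 3: P2 pit2 -> P1=[5,4,3,5,3,0](1) P2=[4,5,0,6,4,1](2)
Move 4: P1 pit0 -> P1=[0,5,4,6,4,0](6) P2=[0,5,0,6,4,1](2)
Move 5: P1 pit1 -> P1=[0,0,5,7,5,1](7) P2=[0,5,0,6,4,1](2)
Move 6: P1 pit5 -> P1=[0,0,5,7,5,0](8) P2=[0,5,0,6,4,1](2)

Answer: 8 2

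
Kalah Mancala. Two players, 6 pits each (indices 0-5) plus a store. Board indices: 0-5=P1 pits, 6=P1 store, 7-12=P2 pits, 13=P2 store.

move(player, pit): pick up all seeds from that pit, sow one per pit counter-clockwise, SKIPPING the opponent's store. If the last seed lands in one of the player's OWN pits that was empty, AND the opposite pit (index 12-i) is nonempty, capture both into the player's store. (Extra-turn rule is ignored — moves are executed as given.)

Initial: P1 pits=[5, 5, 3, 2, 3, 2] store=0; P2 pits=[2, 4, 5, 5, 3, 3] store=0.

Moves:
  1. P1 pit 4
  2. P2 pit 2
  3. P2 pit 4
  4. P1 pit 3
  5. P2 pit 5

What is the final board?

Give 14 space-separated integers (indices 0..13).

Move 1: P1 pit4 -> P1=[5,5,3,2,0,3](1) P2=[3,4,5,5,3,3](0)
Move 2: P2 pit2 -> P1=[6,5,3,2,0,3](1) P2=[3,4,0,6,4,4](1)
Move 3: P2 pit4 -> P1=[7,6,3,2,0,3](1) P2=[3,4,0,6,0,5](2)
Move 4: P1 pit3 -> P1=[7,6,3,0,1,4](1) P2=[3,4,0,6,0,5](2)
Move 5: P2 pit5 -> P1=[8,7,4,1,1,4](1) P2=[3,4,0,6,0,0](3)

Answer: 8 7 4 1 1 4 1 3 4 0 6 0 0 3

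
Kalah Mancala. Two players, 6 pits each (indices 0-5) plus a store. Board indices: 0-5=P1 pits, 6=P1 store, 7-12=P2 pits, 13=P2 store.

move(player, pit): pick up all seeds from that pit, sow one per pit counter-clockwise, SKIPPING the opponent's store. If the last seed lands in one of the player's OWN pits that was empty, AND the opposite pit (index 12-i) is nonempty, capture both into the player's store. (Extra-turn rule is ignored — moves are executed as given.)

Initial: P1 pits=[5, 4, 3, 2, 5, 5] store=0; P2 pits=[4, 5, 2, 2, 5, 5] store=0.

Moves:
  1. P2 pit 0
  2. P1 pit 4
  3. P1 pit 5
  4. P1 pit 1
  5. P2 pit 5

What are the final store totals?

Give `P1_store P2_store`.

Move 1: P2 pit0 -> P1=[5,4,3,2,5,5](0) P2=[0,6,3,3,6,5](0)
Move 2: P1 pit4 -> P1=[5,4,3,2,0,6](1) P2=[1,7,4,3,6,5](0)
Move 3: P1 pit5 -> P1=[5,4,3,2,0,0](2) P2=[2,8,5,4,7,5](0)
Move 4: P1 pit1 -> P1=[5,0,4,3,1,0](5) P2=[0,8,5,4,7,5](0)
Move 5: P2 pit5 -> P1=[6,1,5,4,1,0](5) P2=[0,8,5,4,7,0](1)

Answer: 5 1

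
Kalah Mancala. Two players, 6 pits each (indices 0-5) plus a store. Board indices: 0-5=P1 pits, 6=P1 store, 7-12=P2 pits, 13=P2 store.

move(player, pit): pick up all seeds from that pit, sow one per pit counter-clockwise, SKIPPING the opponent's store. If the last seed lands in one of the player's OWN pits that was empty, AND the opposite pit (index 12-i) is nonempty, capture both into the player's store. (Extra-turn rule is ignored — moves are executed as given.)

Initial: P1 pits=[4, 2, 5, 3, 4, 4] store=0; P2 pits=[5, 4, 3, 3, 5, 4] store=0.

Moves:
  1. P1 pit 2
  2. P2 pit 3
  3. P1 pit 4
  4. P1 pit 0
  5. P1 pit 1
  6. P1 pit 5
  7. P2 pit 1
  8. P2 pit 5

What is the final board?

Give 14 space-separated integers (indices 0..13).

Answer: 1 1 3 7 1 0 9 8 0 6 1 7 0 2

Derivation:
Move 1: P1 pit2 -> P1=[4,2,0,4,5,5](1) P2=[6,4,3,3,5,4](0)
Move 2: P2 pit3 -> P1=[4,2,0,4,5,5](1) P2=[6,4,3,0,6,5](1)
Move 3: P1 pit4 -> P1=[4,2,0,4,0,6](2) P2=[7,5,4,0,6,5](1)
Move 4: P1 pit0 -> P1=[0,3,1,5,0,6](8) P2=[7,0,4,0,6,5](1)
Move 5: P1 pit1 -> P1=[0,0,2,6,1,6](8) P2=[7,0,4,0,6,5](1)
Move 6: P1 pit5 -> P1=[0,0,2,6,1,0](9) P2=[8,1,5,1,7,5](1)
Move 7: P2 pit1 -> P1=[0,0,2,6,1,0](9) P2=[8,0,6,1,7,5](1)
Move 8: P2 pit5 -> P1=[1,1,3,7,1,0](9) P2=[8,0,6,1,7,0](2)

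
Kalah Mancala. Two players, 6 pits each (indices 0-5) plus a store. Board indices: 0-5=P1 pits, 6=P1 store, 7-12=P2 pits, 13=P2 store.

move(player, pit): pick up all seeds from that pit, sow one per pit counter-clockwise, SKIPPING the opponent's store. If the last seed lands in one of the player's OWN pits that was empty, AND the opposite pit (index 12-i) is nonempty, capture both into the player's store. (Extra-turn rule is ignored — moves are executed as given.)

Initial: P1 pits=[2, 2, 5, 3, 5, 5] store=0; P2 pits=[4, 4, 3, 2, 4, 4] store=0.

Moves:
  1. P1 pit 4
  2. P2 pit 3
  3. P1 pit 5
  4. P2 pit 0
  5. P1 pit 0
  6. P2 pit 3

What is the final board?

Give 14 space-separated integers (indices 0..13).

Move 1: P1 pit4 -> P1=[2,2,5,3,0,6](1) P2=[5,5,4,2,4,4](0)
Move 2: P2 pit3 -> P1=[2,2,5,3,0,6](1) P2=[5,5,4,0,5,5](0)
Move 3: P1 pit5 -> P1=[2,2,5,3,0,0](2) P2=[6,6,5,1,6,5](0)
Move 4: P2 pit0 -> P1=[2,2,5,3,0,0](2) P2=[0,7,6,2,7,6](1)
Move 5: P1 pit0 -> P1=[0,3,6,3,0,0](2) P2=[0,7,6,2,7,6](1)
Move 6: P2 pit3 -> P1=[0,3,6,3,0,0](2) P2=[0,7,6,0,8,7](1)

Answer: 0 3 6 3 0 0 2 0 7 6 0 8 7 1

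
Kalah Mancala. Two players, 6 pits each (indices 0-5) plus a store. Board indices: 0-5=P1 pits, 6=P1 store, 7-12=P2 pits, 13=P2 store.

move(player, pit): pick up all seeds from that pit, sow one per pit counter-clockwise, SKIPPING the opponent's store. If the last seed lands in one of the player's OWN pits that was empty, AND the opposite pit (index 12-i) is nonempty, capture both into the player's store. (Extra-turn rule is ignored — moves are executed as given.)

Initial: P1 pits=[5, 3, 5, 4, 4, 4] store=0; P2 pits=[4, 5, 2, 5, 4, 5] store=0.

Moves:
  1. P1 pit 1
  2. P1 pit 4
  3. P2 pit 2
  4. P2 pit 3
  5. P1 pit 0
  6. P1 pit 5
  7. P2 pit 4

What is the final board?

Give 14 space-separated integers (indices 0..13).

Move 1: P1 pit1 -> P1=[5,0,6,5,5,4](0) P2=[4,5,2,5,4,5](0)
Move 2: P1 pit4 -> P1=[5,0,6,5,0,5](1) P2=[5,6,3,5,4,5](0)
Move 3: P2 pit2 -> P1=[5,0,6,5,0,5](1) P2=[5,6,0,6,5,6](0)
Move 4: P2 pit3 -> P1=[6,1,7,5,0,5](1) P2=[5,6,0,0,6,7](1)
Move 5: P1 pit0 -> P1=[0,2,8,6,1,6](2) P2=[5,6,0,0,6,7](1)
Move 6: P1 pit5 -> P1=[0,2,8,6,1,0](3) P2=[6,7,1,1,7,7](1)
Move 7: P2 pit4 -> P1=[1,3,9,7,2,0](3) P2=[6,7,1,1,0,8](2)

Answer: 1 3 9 7 2 0 3 6 7 1 1 0 8 2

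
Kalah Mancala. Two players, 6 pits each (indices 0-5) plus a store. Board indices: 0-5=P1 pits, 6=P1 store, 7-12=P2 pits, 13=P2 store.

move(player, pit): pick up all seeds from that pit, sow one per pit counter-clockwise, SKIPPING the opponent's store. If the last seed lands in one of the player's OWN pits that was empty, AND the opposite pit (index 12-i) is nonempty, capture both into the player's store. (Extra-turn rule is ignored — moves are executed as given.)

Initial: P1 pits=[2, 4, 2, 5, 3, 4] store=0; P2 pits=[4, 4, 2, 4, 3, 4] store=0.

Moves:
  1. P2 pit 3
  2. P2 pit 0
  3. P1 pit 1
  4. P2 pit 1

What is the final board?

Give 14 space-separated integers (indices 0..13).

Answer: 3 0 3 6 4 5 0 0 0 4 2 6 6 2

Derivation:
Move 1: P2 pit3 -> P1=[3,4,2,5,3,4](0) P2=[4,4,2,0,4,5](1)
Move 2: P2 pit0 -> P1=[3,4,2,5,3,4](0) P2=[0,5,3,1,5,5](1)
Move 3: P1 pit1 -> P1=[3,0,3,6,4,5](0) P2=[0,5,3,1,5,5](1)
Move 4: P2 pit1 -> P1=[3,0,3,6,4,5](0) P2=[0,0,4,2,6,6](2)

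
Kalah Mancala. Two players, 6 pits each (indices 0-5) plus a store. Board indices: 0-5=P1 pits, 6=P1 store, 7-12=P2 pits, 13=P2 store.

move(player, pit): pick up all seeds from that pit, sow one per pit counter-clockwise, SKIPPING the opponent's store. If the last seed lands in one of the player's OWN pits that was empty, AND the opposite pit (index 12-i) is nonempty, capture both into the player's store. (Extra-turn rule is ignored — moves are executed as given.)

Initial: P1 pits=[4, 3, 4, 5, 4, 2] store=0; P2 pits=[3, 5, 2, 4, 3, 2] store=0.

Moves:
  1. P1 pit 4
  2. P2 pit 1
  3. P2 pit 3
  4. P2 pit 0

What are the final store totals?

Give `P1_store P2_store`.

Answer: 1 2

Derivation:
Move 1: P1 pit4 -> P1=[4,3,4,5,0,3](1) P2=[4,6,2,4,3,2](0)
Move 2: P2 pit1 -> P1=[5,3,4,5,0,3](1) P2=[4,0,3,5,4,3](1)
Move 3: P2 pit3 -> P1=[6,4,4,5,0,3](1) P2=[4,0,3,0,5,4](2)
Move 4: P2 pit0 -> P1=[6,4,4,5,0,3](1) P2=[0,1,4,1,6,4](2)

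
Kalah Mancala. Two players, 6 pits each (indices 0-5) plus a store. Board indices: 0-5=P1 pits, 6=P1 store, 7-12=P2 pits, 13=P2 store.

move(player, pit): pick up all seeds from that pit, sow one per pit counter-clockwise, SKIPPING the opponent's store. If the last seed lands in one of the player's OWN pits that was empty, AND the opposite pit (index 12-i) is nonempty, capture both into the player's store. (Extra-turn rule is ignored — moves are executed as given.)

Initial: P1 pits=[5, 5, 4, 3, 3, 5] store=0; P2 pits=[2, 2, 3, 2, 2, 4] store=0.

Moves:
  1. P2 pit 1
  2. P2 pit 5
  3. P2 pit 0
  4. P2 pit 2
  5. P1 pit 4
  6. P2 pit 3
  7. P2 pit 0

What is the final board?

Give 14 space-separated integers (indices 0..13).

Answer: 8 6 5 3 0 6 1 0 2 0 0 4 2 3

Derivation:
Move 1: P2 pit1 -> P1=[5,5,4,3,3,5](0) P2=[2,0,4,3,2,4](0)
Move 2: P2 pit5 -> P1=[6,6,5,3,3,5](0) P2=[2,0,4,3,2,0](1)
Move 3: P2 pit0 -> P1=[6,6,5,3,3,5](0) P2=[0,1,5,3,2,0](1)
Move 4: P2 pit2 -> P1=[7,6,5,3,3,5](0) P2=[0,1,0,4,3,1](2)
Move 5: P1 pit4 -> P1=[7,6,5,3,0,6](1) P2=[1,1,0,4,3,1](2)
Move 6: P2 pit3 -> P1=[8,6,5,3,0,6](1) P2=[1,1,0,0,4,2](3)
Move 7: P2 pit0 -> P1=[8,6,5,3,0,6](1) P2=[0,2,0,0,4,2](3)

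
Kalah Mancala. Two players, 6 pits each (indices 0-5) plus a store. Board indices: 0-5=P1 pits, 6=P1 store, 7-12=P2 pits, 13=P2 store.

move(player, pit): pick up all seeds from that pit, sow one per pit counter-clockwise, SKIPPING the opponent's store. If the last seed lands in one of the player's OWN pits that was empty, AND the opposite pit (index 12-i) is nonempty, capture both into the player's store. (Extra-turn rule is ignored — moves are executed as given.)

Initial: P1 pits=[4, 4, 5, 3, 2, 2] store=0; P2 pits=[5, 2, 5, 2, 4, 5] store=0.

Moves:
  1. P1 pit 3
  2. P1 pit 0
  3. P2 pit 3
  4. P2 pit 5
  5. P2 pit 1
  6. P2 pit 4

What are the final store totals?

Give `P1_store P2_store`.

Move 1: P1 pit3 -> P1=[4,4,5,0,3,3](1) P2=[5,2,5,2,4,5](0)
Move 2: P1 pit0 -> P1=[0,5,6,1,4,3](1) P2=[5,2,5,2,4,5](0)
Move 3: P2 pit3 -> P1=[0,5,6,1,4,3](1) P2=[5,2,5,0,5,6](0)
Move 4: P2 pit5 -> P1=[1,6,7,2,5,3](1) P2=[5,2,5,0,5,0](1)
Move 5: P2 pit1 -> P1=[1,6,0,2,5,3](1) P2=[5,0,6,0,5,0](9)
Move 6: P2 pit4 -> P1=[2,7,1,2,5,3](1) P2=[5,0,6,0,0,1](10)

Answer: 1 10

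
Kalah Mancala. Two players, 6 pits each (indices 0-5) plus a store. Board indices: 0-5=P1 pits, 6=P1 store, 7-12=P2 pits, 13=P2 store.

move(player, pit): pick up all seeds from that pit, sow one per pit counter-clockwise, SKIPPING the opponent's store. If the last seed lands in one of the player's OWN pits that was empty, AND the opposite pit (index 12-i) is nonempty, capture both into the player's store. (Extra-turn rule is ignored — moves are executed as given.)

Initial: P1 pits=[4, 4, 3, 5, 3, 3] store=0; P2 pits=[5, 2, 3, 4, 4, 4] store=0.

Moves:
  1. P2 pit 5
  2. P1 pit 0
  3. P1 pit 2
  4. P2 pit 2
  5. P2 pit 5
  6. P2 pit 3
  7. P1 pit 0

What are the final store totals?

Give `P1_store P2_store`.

Move 1: P2 pit5 -> P1=[5,5,4,5,3,3](0) P2=[5,2,3,4,4,0](1)
Move 2: P1 pit0 -> P1=[0,6,5,6,4,4](0) P2=[5,2,3,4,4,0](1)
Move 3: P1 pit2 -> P1=[0,6,0,7,5,5](1) P2=[6,2,3,4,4,0](1)
Move 4: P2 pit2 -> P1=[0,6,0,7,5,5](1) P2=[6,2,0,5,5,1](1)
Move 5: P2 pit5 -> P1=[0,6,0,7,5,5](1) P2=[6,2,0,5,5,0](2)
Move 6: P2 pit3 -> P1=[1,7,0,7,5,5](1) P2=[6,2,0,0,6,1](3)
Move 7: P1 pit0 -> P1=[0,8,0,7,5,5](1) P2=[6,2,0,0,6,1](3)

Answer: 1 3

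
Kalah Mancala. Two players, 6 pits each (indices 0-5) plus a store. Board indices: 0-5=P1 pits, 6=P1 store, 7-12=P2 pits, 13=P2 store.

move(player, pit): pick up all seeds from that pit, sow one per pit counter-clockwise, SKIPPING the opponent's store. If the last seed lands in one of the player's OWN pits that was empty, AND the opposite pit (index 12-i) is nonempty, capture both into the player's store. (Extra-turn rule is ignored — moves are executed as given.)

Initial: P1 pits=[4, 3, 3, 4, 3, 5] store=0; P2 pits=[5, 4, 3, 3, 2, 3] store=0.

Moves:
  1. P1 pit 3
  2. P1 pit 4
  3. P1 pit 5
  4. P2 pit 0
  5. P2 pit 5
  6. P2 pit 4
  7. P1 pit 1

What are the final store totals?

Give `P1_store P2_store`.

Move 1: P1 pit3 -> P1=[4,3,3,0,4,6](1) P2=[6,4,3,3,2,3](0)
Move 2: P1 pit4 -> P1=[4,3,3,0,0,7](2) P2=[7,5,3,3,2,3](0)
Move 3: P1 pit5 -> P1=[4,3,3,0,0,0](3) P2=[8,6,4,4,3,4](0)
Move 4: P2 pit0 -> P1=[5,4,3,0,0,0](3) P2=[0,7,5,5,4,5](1)
Move 5: P2 pit5 -> P1=[6,5,4,1,0,0](3) P2=[0,7,5,5,4,0](2)
Move 6: P2 pit4 -> P1=[7,6,4,1,0,0](3) P2=[0,7,5,5,0,1](3)
Move 7: P1 pit1 -> P1=[7,0,5,2,1,1](4) P2=[1,7,5,5,0,1](3)

Answer: 4 3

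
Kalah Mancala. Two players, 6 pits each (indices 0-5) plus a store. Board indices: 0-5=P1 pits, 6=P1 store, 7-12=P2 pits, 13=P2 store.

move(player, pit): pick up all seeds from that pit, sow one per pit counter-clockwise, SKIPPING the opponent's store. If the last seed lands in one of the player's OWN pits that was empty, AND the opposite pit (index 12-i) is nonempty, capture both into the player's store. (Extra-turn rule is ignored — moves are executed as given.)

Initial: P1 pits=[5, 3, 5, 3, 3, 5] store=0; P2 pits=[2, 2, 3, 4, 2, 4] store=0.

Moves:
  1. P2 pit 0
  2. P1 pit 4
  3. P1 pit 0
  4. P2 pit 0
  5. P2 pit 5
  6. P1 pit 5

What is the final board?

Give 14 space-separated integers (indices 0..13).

Answer: 1 5 7 4 1 0 2 1 5 5 5 3 1 1

Derivation:
Move 1: P2 pit0 -> P1=[5,3,5,3,3,5](0) P2=[0,3,4,4,2,4](0)
Move 2: P1 pit4 -> P1=[5,3,5,3,0,6](1) P2=[1,3,4,4,2,4](0)
Move 3: P1 pit0 -> P1=[0,4,6,4,1,7](1) P2=[1,3,4,4,2,4](0)
Move 4: P2 pit0 -> P1=[0,4,6,4,1,7](1) P2=[0,4,4,4,2,4](0)
Move 5: P2 pit5 -> P1=[1,5,7,4,1,7](1) P2=[0,4,4,4,2,0](1)
Move 6: P1 pit5 -> P1=[1,5,7,4,1,0](2) P2=[1,5,5,5,3,1](1)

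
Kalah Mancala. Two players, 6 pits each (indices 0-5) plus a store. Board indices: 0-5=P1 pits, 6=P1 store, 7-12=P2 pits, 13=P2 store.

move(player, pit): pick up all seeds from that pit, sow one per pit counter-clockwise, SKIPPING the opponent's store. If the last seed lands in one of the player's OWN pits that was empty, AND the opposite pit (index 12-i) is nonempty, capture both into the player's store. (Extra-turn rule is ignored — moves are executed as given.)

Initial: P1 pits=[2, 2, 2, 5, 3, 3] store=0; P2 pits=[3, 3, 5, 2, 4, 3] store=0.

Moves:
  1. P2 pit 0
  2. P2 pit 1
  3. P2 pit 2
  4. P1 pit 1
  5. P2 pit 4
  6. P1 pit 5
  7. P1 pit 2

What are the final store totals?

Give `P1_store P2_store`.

Move 1: P2 pit0 -> P1=[2,2,2,5,3,3](0) P2=[0,4,6,3,4,3](0)
Move 2: P2 pit1 -> P1=[2,2,2,5,3,3](0) P2=[0,0,7,4,5,4](0)
Move 3: P2 pit2 -> P1=[3,3,3,5,3,3](0) P2=[0,0,0,5,6,5](1)
Move 4: P1 pit1 -> P1=[3,0,4,6,4,3](0) P2=[0,0,0,5,6,5](1)
Move 5: P2 pit4 -> P1=[4,1,5,7,4,3](0) P2=[0,0,0,5,0,6](2)
Move 6: P1 pit5 -> P1=[4,1,5,7,4,0](1) P2=[1,1,0,5,0,6](2)
Move 7: P1 pit2 -> P1=[4,1,0,8,5,1](2) P2=[2,1,0,5,0,6](2)

Answer: 2 2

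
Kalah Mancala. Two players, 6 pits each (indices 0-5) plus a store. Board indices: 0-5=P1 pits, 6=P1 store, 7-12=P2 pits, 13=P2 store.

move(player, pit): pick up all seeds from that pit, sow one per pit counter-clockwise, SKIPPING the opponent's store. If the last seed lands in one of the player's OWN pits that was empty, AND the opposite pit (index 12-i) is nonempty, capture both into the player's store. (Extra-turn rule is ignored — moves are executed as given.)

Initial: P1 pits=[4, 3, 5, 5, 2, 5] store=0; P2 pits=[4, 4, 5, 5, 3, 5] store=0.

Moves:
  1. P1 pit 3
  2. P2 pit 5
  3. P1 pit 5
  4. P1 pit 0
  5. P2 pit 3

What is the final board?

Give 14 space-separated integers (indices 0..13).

Answer: 1 6 8 2 4 0 9 0 6 6 0 5 1 2

Derivation:
Move 1: P1 pit3 -> P1=[4,3,5,0,3,6](1) P2=[5,5,5,5,3,5](0)
Move 2: P2 pit5 -> P1=[5,4,6,1,3,6](1) P2=[5,5,5,5,3,0](1)
Move 3: P1 pit5 -> P1=[5,4,6,1,3,0](2) P2=[6,6,6,6,4,0](1)
Move 4: P1 pit0 -> P1=[0,5,7,2,4,0](9) P2=[0,6,6,6,4,0](1)
Move 5: P2 pit3 -> P1=[1,6,8,2,4,0](9) P2=[0,6,6,0,5,1](2)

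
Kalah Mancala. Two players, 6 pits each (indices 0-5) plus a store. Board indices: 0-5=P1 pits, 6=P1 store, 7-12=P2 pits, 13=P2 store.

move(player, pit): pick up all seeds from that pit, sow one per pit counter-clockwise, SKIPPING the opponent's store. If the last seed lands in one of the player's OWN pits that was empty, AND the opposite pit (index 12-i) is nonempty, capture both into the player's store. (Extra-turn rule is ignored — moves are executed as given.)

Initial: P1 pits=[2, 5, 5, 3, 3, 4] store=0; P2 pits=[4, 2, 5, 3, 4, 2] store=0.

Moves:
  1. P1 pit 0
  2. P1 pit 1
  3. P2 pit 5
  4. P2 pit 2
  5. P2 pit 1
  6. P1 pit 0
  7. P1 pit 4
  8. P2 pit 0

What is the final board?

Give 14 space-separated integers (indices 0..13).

Move 1: P1 pit0 -> P1=[0,6,6,3,3,4](0) P2=[4,2,5,3,4,2](0)
Move 2: P1 pit1 -> P1=[0,0,7,4,4,5](1) P2=[5,2,5,3,4,2](0)
Move 3: P2 pit5 -> P1=[1,0,7,4,4,5](1) P2=[5,2,5,3,4,0](1)
Move 4: P2 pit2 -> P1=[2,0,7,4,4,5](1) P2=[5,2,0,4,5,1](2)
Move 5: P2 pit1 -> P1=[2,0,7,4,4,5](1) P2=[5,0,1,5,5,1](2)
Move 6: P1 pit0 -> P1=[0,1,8,4,4,5](1) P2=[5,0,1,5,5,1](2)
Move 7: P1 pit4 -> P1=[0,1,8,4,0,6](2) P2=[6,1,1,5,5,1](2)
Move 8: P2 pit0 -> P1=[0,1,8,4,0,6](2) P2=[0,2,2,6,6,2](3)

Answer: 0 1 8 4 0 6 2 0 2 2 6 6 2 3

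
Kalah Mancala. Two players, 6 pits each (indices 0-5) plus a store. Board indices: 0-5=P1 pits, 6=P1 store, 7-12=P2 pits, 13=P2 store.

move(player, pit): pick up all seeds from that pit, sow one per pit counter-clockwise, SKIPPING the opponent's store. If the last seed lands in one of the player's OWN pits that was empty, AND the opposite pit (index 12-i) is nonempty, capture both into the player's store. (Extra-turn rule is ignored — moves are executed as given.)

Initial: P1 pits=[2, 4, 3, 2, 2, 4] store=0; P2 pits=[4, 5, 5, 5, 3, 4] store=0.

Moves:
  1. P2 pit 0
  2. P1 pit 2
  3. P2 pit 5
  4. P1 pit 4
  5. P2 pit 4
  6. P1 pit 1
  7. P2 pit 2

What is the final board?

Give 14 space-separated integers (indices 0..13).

Answer: 5 1 2 4 1 7 2 2 6 0 7 1 2 3

Derivation:
Move 1: P2 pit0 -> P1=[2,4,3,2,2,4](0) P2=[0,6,6,6,4,4](0)
Move 2: P1 pit2 -> P1=[2,4,0,3,3,5](0) P2=[0,6,6,6,4,4](0)
Move 3: P2 pit5 -> P1=[3,5,1,3,3,5](0) P2=[0,6,6,6,4,0](1)
Move 4: P1 pit4 -> P1=[3,5,1,3,0,6](1) P2=[1,6,6,6,4,0](1)
Move 5: P2 pit4 -> P1=[4,6,1,3,0,6](1) P2=[1,6,6,6,0,1](2)
Move 6: P1 pit1 -> P1=[4,0,2,4,1,7](2) P2=[2,6,6,6,0,1](2)
Move 7: P2 pit2 -> P1=[5,1,2,4,1,7](2) P2=[2,6,0,7,1,2](3)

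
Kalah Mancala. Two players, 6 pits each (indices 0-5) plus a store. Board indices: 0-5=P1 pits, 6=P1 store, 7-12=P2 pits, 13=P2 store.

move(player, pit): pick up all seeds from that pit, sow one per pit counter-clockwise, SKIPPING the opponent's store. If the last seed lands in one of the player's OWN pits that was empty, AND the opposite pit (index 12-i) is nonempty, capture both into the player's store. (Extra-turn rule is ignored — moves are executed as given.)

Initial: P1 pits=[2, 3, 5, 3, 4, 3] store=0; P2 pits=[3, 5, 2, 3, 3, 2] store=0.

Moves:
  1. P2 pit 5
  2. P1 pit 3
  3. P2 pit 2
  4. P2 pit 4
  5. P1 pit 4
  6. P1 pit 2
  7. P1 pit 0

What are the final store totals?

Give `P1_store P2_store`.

Answer: 3 2

Derivation:
Move 1: P2 pit5 -> P1=[3,3,5,3,4,3](0) P2=[3,5,2,3,3,0](1)
Move 2: P1 pit3 -> P1=[3,3,5,0,5,4](1) P2=[3,5,2,3,3,0](1)
Move 3: P2 pit2 -> P1=[3,3,5,0,5,4](1) P2=[3,5,0,4,4,0](1)
Move 4: P2 pit4 -> P1=[4,4,5,0,5,4](1) P2=[3,5,0,4,0,1](2)
Move 5: P1 pit4 -> P1=[4,4,5,0,0,5](2) P2=[4,6,1,4,0,1](2)
Move 6: P1 pit2 -> P1=[4,4,0,1,1,6](3) P2=[5,6,1,4,0,1](2)
Move 7: P1 pit0 -> P1=[0,5,1,2,2,6](3) P2=[5,6,1,4,0,1](2)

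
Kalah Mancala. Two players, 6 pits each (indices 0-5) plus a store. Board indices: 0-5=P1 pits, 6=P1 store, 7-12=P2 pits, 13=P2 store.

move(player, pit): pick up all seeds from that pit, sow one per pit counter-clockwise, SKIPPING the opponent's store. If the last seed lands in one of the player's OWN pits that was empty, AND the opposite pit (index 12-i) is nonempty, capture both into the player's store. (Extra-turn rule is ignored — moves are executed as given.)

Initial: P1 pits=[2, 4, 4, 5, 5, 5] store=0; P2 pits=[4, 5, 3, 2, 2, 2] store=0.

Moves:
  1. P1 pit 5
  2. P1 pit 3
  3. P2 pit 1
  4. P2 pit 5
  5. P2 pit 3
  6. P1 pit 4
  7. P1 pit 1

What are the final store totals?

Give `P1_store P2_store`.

Move 1: P1 pit5 -> P1=[2,4,4,5,5,0](1) P2=[5,6,4,3,2,2](0)
Move 2: P1 pit3 -> P1=[2,4,4,0,6,1](2) P2=[6,7,4,3,2,2](0)
Move 3: P2 pit1 -> P1=[3,5,4,0,6,1](2) P2=[6,0,5,4,3,3](1)
Move 4: P2 pit5 -> P1=[4,6,4,0,6,1](2) P2=[6,0,5,4,3,0](2)
Move 5: P2 pit3 -> P1=[5,6,4,0,6,1](2) P2=[6,0,5,0,4,1](3)
Move 6: P1 pit4 -> P1=[5,6,4,0,0,2](3) P2=[7,1,6,1,4,1](3)
Move 7: P1 pit1 -> P1=[5,0,5,1,1,3](4) P2=[8,1,6,1,4,1](3)

Answer: 4 3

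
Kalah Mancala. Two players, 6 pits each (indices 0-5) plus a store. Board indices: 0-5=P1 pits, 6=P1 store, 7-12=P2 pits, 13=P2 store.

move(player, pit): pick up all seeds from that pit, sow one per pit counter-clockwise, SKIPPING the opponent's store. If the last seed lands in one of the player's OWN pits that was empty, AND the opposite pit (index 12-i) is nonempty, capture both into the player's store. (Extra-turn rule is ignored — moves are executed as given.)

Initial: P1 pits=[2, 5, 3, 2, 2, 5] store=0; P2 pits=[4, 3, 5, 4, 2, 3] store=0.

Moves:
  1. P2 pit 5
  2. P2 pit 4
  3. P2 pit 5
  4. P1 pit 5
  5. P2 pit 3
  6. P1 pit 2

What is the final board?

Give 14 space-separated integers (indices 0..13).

Answer: 4 7 0 3 3 0 7 0 4 6 0 1 1 4

Derivation:
Move 1: P2 pit5 -> P1=[3,6,3,2,2,5](0) P2=[4,3,5,4,2,0](1)
Move 2: P2 pit4 -> P1=[3,6,3,2,2,5](0) P2=[4,3,5,4,0,1](2)
Move 3: P2 pit5 -> P1=[3,6,3,2,2,5](0) P2=[4,3,5,4,0,0](3)
Move 4: P1 pit5 -> P1=[3,6,3,2,2,0](1) P2=[5,4,6,5,0,0](3)
Move 5: P2 pit3 -> P1=[4,7,3,2,2,0](1) P2=[5,4,6,0,1,1](4)
Move 6: P1 pit2 -> P1=[4,7,0,3,3,0](7) P2=[0,4,6,0,1,1](4)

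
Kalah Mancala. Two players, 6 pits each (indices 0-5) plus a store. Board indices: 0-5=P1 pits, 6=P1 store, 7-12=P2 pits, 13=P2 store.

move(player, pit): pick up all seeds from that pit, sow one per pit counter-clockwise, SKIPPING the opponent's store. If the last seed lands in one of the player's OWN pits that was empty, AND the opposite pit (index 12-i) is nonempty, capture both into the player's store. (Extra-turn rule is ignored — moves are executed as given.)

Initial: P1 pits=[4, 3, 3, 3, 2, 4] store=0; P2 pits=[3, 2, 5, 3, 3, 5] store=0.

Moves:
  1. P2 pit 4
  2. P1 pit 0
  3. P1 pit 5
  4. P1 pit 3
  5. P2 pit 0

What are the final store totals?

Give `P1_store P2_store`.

Move 1: P2 pit4 -> P1=[5,3,3,3,2,4](0) P2=[3,2,5,3,0,6](1)
Move 2: P1 pit0 -> P1=[0,4,4,4,3,5](0) P2=[3,2,5,3,0,6](1)
Move 3: P1 pit5 -> P1=[0,4,4,4,3,0](1) P2=[4,3,6,4,0,6](1)
Move 4: P1 pit3 -> P1=[0,4,4,0,4,1](2) P2=[5,3,6,4,0,6](1)
Move 5: P2 pit0 -> P1=[0,4,4,0,4,1](2) P2=[0,4,7,5,1,7](1)

Answer: 2 1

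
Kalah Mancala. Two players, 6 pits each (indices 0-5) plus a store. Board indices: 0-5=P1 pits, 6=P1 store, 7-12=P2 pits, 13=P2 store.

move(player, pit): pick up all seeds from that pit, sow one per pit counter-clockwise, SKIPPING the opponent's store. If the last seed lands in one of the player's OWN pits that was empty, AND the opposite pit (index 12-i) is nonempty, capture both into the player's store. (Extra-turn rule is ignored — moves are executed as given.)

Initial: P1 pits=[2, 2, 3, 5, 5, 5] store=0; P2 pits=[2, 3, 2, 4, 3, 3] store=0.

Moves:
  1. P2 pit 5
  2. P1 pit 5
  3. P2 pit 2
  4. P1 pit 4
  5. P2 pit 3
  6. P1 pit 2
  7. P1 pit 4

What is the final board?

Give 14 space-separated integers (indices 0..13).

Move 1: P2 pit5 -> P1=[3,3,3,5,5,5](0) P2=[2,3,2,4,3,0](1)
Move 2: P1 pit5 -> P1=[3,3,3,5,5,0](1) P2=[3,4,3,5,3,0](1)
Move 3: P2 pit2 -> P1=[0,3,3,5,5,0](1) P2=[3,4,0,6,4,0](5)
Move 4: P1 pit4 -> P1=[0,3,3,5,0,1](2) P2=[4,5,1,6,4,0](5)
Move 5: P2 pit3 -> P1=[1,4,4,5,0,1](2) P2=[4,5,1,0,5,1](6)
Move 6: P1 pit2 -> P1=[1,4,0,6,1,2](3) P2=[4,5,1,0,5,1](6)
Move 7: P1 pit4 -> P1=[1,4,0,6,0,3](3) P2=[4,5,1,0,5,1](6)

Answer: 1 4 0 6 0 3 3 4 5 1 0 5 1 6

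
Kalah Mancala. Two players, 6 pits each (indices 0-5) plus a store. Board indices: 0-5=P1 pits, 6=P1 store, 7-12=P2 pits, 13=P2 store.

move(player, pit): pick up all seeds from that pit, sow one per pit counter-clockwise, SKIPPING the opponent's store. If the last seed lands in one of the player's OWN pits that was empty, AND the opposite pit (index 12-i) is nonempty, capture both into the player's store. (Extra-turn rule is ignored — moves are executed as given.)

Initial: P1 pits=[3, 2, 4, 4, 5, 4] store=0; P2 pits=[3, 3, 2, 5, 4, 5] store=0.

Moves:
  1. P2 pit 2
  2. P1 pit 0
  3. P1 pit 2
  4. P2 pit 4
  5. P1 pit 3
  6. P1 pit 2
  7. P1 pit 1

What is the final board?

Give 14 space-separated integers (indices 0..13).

Answer: 1 0 1 1 8 7 4 5 4 0 6 0 6 1

Derivation:
Move 1: P2 pit2 -> P1=[3,2,4,4,5,4](0) P2=[3,3,0,6,5,5](0)
Move 2: P1 pit0 -> P1=[0,3,5,5,5,4](0) P2=[3,3,0,6,5,5](0)
Move 3: P1 pit2 -> P1=[0,3,0,6,6,5](1) P2=[4,3,0,6,5,5](0)
Move 4: P2 pit4 -> P1=[1,4,1,6,6,5](1) P2=[4,3,0,6,0,6](1)
Move 5: P1 pit3 -> P1=[1,4,1,0,7,6](2) P2=[5,4,1,6,0,6](1)
Move 6: P1 pit2 -> P1=[1,4,0,0,7,6](4) P2=[5,4,0,6,0,6](1)
Move 7: P1 pit1 -> P1=[1,0,1,1,8,7](4) P2=[5,4,0,6,0,6](1)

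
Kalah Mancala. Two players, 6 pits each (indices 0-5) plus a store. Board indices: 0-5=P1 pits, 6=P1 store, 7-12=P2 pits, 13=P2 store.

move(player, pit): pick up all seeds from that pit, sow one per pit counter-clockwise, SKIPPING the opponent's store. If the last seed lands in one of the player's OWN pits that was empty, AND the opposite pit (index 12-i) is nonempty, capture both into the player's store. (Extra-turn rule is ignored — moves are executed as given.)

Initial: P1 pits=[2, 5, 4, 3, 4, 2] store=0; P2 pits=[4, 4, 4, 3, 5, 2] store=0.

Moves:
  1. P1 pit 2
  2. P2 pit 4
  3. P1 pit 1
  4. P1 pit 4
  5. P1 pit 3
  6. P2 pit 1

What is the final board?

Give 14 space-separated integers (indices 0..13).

Answer: 4 0 2 0 1 6 4 7 0 6 5 1 4 2

Derivation:
Move 1: P1 pit2 -> P1=[2,5,0,4,5,3](1) P2=[4,4,4,3,5,2](0)
Move 2: P2 pit4 -> P1=[3,6,1,4,5,3](1) P2=[4,4,4,3,0,3](1)
Move 3: P1 pit1 -> P1=[3,0,2,5,6,4](2) P2=[5,4,4,3,0,3](1)
Move 4: P1 pit4 -> P1=[3,0,2,5,0,5](3) P2=[6,5,5,4,0,3](1)
Move 5: P1 pit3 -> P1=[3,0,2,0,1,6](4) P2=[7,6,5,4,0,3](1)
Move 6: P2 pit1 -> P1=[4,0,2,0,1,6](4) P2=[7,0,6,5,1,4](2)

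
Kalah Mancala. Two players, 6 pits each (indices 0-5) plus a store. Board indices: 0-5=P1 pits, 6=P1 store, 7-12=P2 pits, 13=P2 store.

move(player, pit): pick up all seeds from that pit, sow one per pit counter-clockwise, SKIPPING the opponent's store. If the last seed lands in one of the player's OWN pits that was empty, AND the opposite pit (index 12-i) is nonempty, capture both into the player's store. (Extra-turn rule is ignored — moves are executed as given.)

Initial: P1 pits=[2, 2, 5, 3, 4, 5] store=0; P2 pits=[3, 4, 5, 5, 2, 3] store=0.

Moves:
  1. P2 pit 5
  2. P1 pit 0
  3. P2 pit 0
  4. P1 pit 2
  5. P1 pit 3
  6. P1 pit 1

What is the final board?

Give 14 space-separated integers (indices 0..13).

Answer: 0 0 1 1 7 8 2 2 7 6 6 2 0 1

Derivation:
Move 1: P2 pit5 -> P1=[3,3,5,3,4,5](0) P2=[3,4,5,5,2,0](1)
Move 2: P1 pit0 -> P1=[0,4,6,4,4,5](0) P2=[3,4,5,5,2,0](1)
Move 3: P2 pit0 -> P1=[0,4,6,4,4,5](0) P2=[0,5,6,6,2,0](1)
Move 4: P1 pit2 -> P1=[0,4,0,5,5,6](1) P2=[1,6,6,6,2,0](1)
Move 5: P1 pit3 -> P1=[0,4,0,0,6,7](2) P2=[2,7,6,6,2,0](1)
Move 6: P1 pit1 -> P1=[0,0,1,1,7,8](2) P2=[2,7,6,6,2,0](1)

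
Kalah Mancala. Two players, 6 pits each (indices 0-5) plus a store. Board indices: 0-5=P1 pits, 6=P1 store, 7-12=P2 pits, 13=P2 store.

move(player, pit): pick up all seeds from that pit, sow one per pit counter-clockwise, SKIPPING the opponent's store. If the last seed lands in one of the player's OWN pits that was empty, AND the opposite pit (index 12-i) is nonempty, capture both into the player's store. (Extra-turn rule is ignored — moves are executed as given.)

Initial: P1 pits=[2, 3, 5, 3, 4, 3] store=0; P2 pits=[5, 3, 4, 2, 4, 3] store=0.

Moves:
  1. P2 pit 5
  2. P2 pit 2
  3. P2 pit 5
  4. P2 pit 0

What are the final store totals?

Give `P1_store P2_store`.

Move 1: P2 pit5 -> P1=[3,4,5,3,4,3](0) P2=[5,3,4,2,4,0](1)
Move 2: P2 pit2 -> P1=[3,4,5,3,4,3](0) P2=[5,3,0,3,5,1](2)
Move 3: P2 pit5 -> P1=[3,4,5,3,4,3](0) P2=[5,3,0,3,5,0](3)
Move 4: P2 pit0 -> P1=[0,4,5,3,4,3](0) P2=[0,4,1,4,6,0](7)

Answer: 0 7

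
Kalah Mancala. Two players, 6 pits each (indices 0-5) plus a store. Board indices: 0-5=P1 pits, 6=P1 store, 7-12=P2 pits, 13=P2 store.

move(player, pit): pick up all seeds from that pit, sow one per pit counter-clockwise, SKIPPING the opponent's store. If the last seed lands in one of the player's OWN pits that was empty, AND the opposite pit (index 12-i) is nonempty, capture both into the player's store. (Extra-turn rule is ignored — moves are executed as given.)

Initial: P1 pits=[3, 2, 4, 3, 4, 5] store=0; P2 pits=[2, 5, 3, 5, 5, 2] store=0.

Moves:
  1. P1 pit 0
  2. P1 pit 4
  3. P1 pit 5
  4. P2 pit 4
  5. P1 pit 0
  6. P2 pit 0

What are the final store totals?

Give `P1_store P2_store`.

Move 1: P1 pit0 -> P1=[0,3,5,4,4,5](0) P2=[2,5,3,5,5,2](0)
Move 2: P1 pit4 -> P1=[0,3,5,4,0,6](1) P2=[3,6,3,5,5,2](0)
Move 3: P1 pit5 -> P1=[0,3,5,4,0,0](2) P2=[4,7,4,6,6,2](0)
Move 4: P2 pit4 -> P1=[1,4,6,5,0,0](2) P2=[4,7,4,6,0,3](1)
Move 5: P1 pit0 -> P1=[0,5,6,5,0,0](2) P2=[4,7,4,6,0,3](1)
Move 6: P2 pit0 -> P1=[0,0,6,5,0,0](2) P2=[0,8,5,7,0,3](7)

Answer: 2 7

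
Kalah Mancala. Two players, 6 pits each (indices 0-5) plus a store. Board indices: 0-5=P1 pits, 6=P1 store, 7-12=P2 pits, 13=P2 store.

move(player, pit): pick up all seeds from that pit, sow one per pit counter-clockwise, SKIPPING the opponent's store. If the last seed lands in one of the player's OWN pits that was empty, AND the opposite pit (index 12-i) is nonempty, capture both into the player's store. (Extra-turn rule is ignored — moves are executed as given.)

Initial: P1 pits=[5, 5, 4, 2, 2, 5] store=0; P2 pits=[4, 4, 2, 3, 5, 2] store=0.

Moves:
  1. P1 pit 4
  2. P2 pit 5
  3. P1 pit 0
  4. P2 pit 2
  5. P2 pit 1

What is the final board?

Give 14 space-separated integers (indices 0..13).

Answer: 0 6 5 3 1 7 2 4 0 1 5 7 1 1

Derivation:
Move 1: P1 pit4 -> P1=[5,5,4,2,0,6](1) P2=[4,4,2,3,5,2](0)
Move 2: P2 pit5 -> P1=[6,5,4,2,0,6](1) P2=[4,4,2,3,5,0](1)
Move 3: P1 pit0 -> P1=[0,6,5,3,1,7](2) P2=[4,4,2,3,5,0](1)
Move 4: P2 pit2 -> P1=[0,6,5,3,1,7](2) P2=[4,4,0,4,6,0](1)
Move 5: P2 pit1 -> P1=[0,6,5,3,1,7](2) P2=[4,0,1,5,7,1](1)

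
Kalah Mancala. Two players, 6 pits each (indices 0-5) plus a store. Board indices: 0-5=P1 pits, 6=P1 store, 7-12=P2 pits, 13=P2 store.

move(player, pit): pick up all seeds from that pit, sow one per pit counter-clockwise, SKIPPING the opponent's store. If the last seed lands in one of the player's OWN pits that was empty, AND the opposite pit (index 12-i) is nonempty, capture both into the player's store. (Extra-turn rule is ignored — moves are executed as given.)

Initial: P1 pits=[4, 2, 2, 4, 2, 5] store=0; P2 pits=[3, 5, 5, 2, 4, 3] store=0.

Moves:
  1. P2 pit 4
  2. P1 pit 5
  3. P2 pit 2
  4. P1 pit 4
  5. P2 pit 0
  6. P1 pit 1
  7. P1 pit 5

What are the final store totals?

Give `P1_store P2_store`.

Answer: 3 2

Derivation:
Move 1: P2 pit4 -> P1=[5,3,2,4,2,5](0) P2=[3,5,5,2,0,4](1)
Move 2: P1 pit5 -> P1=[5,3,2,4,2,0](1) P2=[4,6,6,3,0,4](1)
Move 3: P2 pit2 -> P1=[6,4,2,4,2,0](1) P2=[4,6,0,4,1,5](2)
Move 4: P1 pit4 -> P1=[6,4,2,4,0,1](2) P2=[4,6,0,4,1,5](2)
Move 5: P2 pit0 -> P1=[6,4,2,4,0,1](2) P2=[0,7,1,5,2,5](2)
Move 6: P1 pit1 -> P1=[6,0,3,5,1,2](2) P2=[0,7,1,5,2,5](2)
Move 7: P1 pit5 -> P1=[6,0,3,5,1,0](3) P2=[1,7,1,5,2,5](2)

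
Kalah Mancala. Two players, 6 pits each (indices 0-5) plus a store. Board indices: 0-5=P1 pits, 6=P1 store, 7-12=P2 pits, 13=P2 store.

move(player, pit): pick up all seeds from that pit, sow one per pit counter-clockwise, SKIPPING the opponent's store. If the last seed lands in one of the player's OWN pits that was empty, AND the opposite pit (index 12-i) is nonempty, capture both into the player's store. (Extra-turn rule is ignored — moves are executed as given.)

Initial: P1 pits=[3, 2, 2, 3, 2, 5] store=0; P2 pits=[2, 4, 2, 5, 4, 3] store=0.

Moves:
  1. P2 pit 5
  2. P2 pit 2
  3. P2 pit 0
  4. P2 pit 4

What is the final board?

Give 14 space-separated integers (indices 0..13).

Move 1: P2 pit5 -> P1=[4,3,2,3,2,5](0) P2=[2,4,2,5,4,0](1)
Move 2: P2 pit2 -> P1=[4,3,2,3,2,5](0) P2=[2,4,0,6,5,0](1)
Move 3: P2 pit0 -> P1=[4,3,2,0,2,5](0) P2=[0,5,0,6,5,0](5)
Move 4: P2 pit4 -> P1=[5,4,3,0,2,5](0) P2=[0,5,0,6,0,1](6)

Answer: 5 4 3 0 2 5 0 0 5 0 6 0 1 6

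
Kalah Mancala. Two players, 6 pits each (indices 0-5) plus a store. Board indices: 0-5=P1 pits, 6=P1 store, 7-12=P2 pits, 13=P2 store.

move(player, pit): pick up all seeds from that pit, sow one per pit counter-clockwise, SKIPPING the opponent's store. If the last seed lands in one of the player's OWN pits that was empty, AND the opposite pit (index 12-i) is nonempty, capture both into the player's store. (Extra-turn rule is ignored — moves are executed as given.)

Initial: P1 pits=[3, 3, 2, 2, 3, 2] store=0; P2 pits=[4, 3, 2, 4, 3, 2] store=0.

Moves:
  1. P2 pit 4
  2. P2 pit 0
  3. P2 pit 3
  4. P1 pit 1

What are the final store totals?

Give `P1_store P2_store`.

Move 1: P2 pit4 -> P1=[4,3,2,2,3,2](0) P2=[4,3,2,4,0,3](1)
Move 2: P2 pit0 -> P1=[4,0,2,2,3,2](0) P2=[0,4,3,5,0,3](5)
Move 3: P2 pit3 -> P1=[5,1,2,2,3,2](0) P2=[0,4,3,0,1,4](6)
Move 4: P1 pit1 -> P1=[5,0,3,2,3,2](0) P2=[0,4,3,0,1,4](6)

Answer: 0 6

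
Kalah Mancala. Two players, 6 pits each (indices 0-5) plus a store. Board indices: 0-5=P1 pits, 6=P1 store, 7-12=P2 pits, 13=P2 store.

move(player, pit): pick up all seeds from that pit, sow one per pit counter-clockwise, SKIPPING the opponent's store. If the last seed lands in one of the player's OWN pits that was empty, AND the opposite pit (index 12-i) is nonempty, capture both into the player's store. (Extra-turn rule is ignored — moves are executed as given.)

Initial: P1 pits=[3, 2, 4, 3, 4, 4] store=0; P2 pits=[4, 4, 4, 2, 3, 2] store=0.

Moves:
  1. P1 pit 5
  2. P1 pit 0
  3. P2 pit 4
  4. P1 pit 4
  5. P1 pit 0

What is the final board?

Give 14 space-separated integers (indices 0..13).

Answer: 0 4 5 4 0 1 2 6 6 5 2 0 3 1

Derivation:
Move 1: P1 pit5 -> P1=[3,2,4,3,4,0](1) P2=[5,5,5,2,3,2](0)
Move 2: P1 pit0 -> P1=[0,3,5,4,4,0](1) P2=[5,5,5,2,3,2](0)
Move 3: P2 pit4 -> P1=[1,3,5,4,4,0](1) P2=[5,5,5,2,0,3](1)
Move 4: P1 pit4 -> P1=[1,3,5,4,0,1](2) P2=[6,6,5,2,0,3](1)
Move 5: P1 pit0 -> P1=[0,4,5,4,0,1](2) P2=[6,6,5,2,0,3](1)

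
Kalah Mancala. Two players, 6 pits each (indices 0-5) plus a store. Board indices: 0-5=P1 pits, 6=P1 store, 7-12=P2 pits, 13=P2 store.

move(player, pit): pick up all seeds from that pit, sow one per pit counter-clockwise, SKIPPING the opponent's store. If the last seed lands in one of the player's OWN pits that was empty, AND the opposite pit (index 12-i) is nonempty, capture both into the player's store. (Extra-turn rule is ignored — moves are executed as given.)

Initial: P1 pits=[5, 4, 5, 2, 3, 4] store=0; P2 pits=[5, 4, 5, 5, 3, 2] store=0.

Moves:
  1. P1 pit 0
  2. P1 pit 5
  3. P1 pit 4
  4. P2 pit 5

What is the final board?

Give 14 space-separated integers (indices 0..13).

Answer: 1 5 6 3 0 1 2 7 6 6 6 3 0 1

Derivation:
Move 1: P1 pit0 -> P1=[0,5,6,3,4,5](0) P2=[5,4,5,5,3,2](0)
Move 2: P1 pit5 -> P1=[0,5,6,3,4,0](1) P2=[6,5,6,6,3,2](0)
Move 3: P1 pit4 -> P1=[0,5,6,3,0,1](2) P2=[7,6,6,6,3,2](0)
Move 4: P2 pit5 -> P1=[1,5,6,3,0,1](2) P2=[7,6,6,6,3,0](1)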